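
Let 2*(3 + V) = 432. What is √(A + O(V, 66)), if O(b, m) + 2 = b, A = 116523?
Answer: √116734 ≈ 341.66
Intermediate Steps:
V = 213 (V = -3 + (½)*432 = -3 + 216 = 213)
O(b, m) = -2 + b
√(A + O(V, 66)) = √(116523 + (-2 + 213)) = √(116523 + 211) = √116734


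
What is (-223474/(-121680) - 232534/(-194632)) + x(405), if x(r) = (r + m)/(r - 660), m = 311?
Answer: 5623047647/25162998120 ≈ 0.22346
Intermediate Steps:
x(r) = (311 + r)/(-660 + r) (x(r) = (r + 311)/(r - 660) = (311 + r)/(-660 + r))
(-223474/(-121680) - 232534/(-194632)) + x(405) = (-223474/(-121680) - 232534/(-194632)) + (311 + 405)/(-660 + 405) = (-223474*(-1/121680) - 232534*(-1/194632)) + 716/(-255) = (111737/60840 + 116267/97316) - 1/255*716 = 4486870543/1480176360 - 716/255 = 5623047647/25162998120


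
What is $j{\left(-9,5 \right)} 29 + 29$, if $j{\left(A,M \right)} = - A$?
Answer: $290$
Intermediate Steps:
$j{\left(-9,5 \right)} 29 + 29 = \left(-1\right) \left(-9\right) 29 + 29 = 9 \cdot 29 + 29 = 261 + 29 = 290$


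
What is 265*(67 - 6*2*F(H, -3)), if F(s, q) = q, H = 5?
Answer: 27295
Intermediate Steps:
265*(67 - 6*2*F(H, -3)) = 265*(67 - 6*2*(-3)) = 265*(67 - 12*(-3)) = 265*(67 - 1*(-36)) = 265*(67 + 36) = 265*103 = 27295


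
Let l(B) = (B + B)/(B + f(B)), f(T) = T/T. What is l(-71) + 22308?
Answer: 780851/35 ≈ 22310.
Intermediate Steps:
f(T) = 1
l(B) = 2*B/(1 + B) (l(B) = (B + B)/(B + 1) = (2*B)/(1 + B) = 2*B/(1 + B))
l(-71) + 22308 = 2*(-71)/(1 - 71) + 22308 = 2*(-71)/(-70) + 22308 = 2*(-71)*(-1/70) + 22308 = 71/35 + 22308 = 780851/35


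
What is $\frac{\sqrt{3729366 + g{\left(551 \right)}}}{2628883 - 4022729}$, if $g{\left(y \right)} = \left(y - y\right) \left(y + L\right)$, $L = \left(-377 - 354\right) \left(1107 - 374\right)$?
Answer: $- \frac{3 \sqrt{414374}}{1393846} \approx -0.0013855$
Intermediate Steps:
$L = -535823$ ($L = \left(-731\right) 733 = -535823$)
$g{\left(y \right)} = 0$ ($g{\left(y \right)} = \left(y - y\right) \left(y - 535823\right) = 0 \left(-535823 + y\right) = 0$)
$\frac{\sqrt{3729366 + g{\left(551 \right)}}}{2628883 - 4022729} = \frac{\sqrt{3729366 + 0}}{2628883 - 4022729} = \frac{\sqrt{3729366}}{2628883 - 4022729} = \frac{3 \sqrt{414374}}{-1393846} = 3 \sqrt{414374} \left(- \frac{1}{1393846}\right) = - \frac{3 \sqrt{414374}}{1393846}$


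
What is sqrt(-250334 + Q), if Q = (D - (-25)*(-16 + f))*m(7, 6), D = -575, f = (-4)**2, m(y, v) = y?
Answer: 7*I*sqrt(5191) ≈ 504.34*I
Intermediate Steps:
f = 16
Q = -4025 (Q = (-575 - (-25)*(-16 + 16))*7 = (-575 - (-25)*0)*7 = (-575 - 1*0)*7 = (-575 + 0)*7 = -575*7 = -4025)
sqrt(-250334 + Q) = sqrt(-250334 - 4025) = sqrt(-254359) = 7*I*sqrt(5191)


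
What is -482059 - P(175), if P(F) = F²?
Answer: -512684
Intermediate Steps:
-482059 - P(175) = -482059 - 1*175² = -482059 - 1*30625 = -482059 - 30625 = -512684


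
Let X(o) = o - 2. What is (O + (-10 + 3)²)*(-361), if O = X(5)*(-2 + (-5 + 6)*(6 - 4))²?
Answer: -17689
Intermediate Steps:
X(o) = -2 + o
O = 0 (O = (-2 + 5)*(-2 + (-5 + 6)*(6 - 4))² = 3*(-2 + 1*2)² = 3*(-2 + 2)² = 3*0² = 3*0 = 0)
(O + (-10 + 3)²)*(-361) = (0 + (-10 + 3)²)*(-361) = (0 + (-7)²)*(-361) = (0 + 49)*(-361) = 49*(-361) = -17689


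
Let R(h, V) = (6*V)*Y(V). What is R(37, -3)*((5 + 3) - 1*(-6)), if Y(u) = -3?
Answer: 756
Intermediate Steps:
R(h, V) = -18*V (R(h, V) = (6*V)*(-3) = -18*V)
R(37, -3)*((5 + 3) - 1*(-6)) = (-18*(-3))*((5 + 3) - 1*(-6)) = 54*(8 + 6) = 54*14 = 756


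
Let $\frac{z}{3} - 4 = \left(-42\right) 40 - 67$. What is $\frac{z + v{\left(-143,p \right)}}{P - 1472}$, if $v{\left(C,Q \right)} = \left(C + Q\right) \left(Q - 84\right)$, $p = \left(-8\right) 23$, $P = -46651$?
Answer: $- \frac{27469}{16041} \approx -1.7124$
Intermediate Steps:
$p = -184$
$z = -5229$ ($z = 12 + 3 \left(\left(-42\right) 40 - 67\right) = 12 + 3 \left(-1680 - 67\right) = 12 + 3 \left(-1747\right) = 12 - 5241 = -5229$)
$v{\left(C,Q \right)} = \left(-84 + Q\right) \left(C + Q\right)$ ($v{\left(C,Q \right)} = \left(C + Q\right) \left(-84 + Q\right) = \left(-84 + Q\right) \left(C + Q\right)$)
$\frac{z + v{\left(-143,p \right)}}{P - 1472} = \frac{-5229 - \left(-53780 - 33856\right)}{-46651 - 1472} = \frac{-5229 + \left(33856 + 12012 + 15456 + 26312\right)}{-48123} = \left(-5229 + 87636\right) \left(- \frac{1}{48123}\right) = 82407 \left(- \frac{1}{48123}\right) = - \frac{27469}{16041}$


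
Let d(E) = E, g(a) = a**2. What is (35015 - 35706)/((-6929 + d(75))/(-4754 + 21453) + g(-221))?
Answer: -11539009/815589005 ≈ -0.014148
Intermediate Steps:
(35015 - 35706)/((-6929 + d(75))/(-4754 + 21453) + g(-221)) = (35015 - 35706)/((-6929 + 75)/(-4754 + 21453) + (-221)**2) = -691/(-6854/16699 + 48841) = -691/815589005/16699 = -691*16699/815589005 = -11539009/815589005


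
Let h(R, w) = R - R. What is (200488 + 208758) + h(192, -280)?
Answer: 409246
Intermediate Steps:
h(R, w) = 0
(200488 + 208758) + h(192, -280) = (200488 + 208758) + 0 = 409246 + 0 = 409246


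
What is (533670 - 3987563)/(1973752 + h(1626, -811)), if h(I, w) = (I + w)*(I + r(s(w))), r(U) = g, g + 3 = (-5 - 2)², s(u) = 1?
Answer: -3453893/3336432 ≈ -1.0352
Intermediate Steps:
g = 46 (g = -3 + (-5 - 2)² = -3 + (-7)² = -3 + 49 = 46)
r(U) = 46
h(I, w) = (46 + I)*(I + w) (h(I, w) = (I + w)*(I + 46) = (I + w)*(46 + I) = (46 + I)*(I + w))
(533670 - 3987563)/(1973752 + h(1626, -811)) = (533670 - 3987563)/(1973752 + (1626² + 46*1626 + 46*(-811) + 1626*(-811))) = -3453893/(1973752 + (2643876 + 74796 - 37306 - 1318686)) = -3453893/(1973752 + 1362680) = -3453893/3336432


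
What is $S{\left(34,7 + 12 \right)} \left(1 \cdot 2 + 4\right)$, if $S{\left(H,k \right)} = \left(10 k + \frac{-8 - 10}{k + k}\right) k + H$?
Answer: $21810$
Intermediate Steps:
$S{\left(H,k \right)} = H + k \left(- \frac{9}{k} + 10 k\right)$ ($S{\left(H,k \right)} = \left(10 k - \frac{18}{2 k}\right) k + H = \left(10 k - 18 \frac{1}{2 k}\right) k + H = \left(10 k - \frac{9}{k}\right) k + H = \left(- \frac{9}{k} + 10 k\right) k + H = k \left(- \frac{9}{k} + 10 k\right) + H = H + k \left(- \frac{9}{k} + 10 k\right)$)
$S{\left(34,7 + 12 \right)} \left(1 \cdot 2 + 4\right) = \left(-9 + 34 + 10 \left(7 + 12\right)^{2}\right) \left(1 \cdot 2 + 4\right) = \left(-9 + 34 + 10 \cdot 19^{2}\right) \left(2 + 4\right) = \left(-9 + 34 + 10 \cdot 361\right) 6 = \left(-9 + 34 + 3610\right) 6 = 3635 \cdot 6 = 21810$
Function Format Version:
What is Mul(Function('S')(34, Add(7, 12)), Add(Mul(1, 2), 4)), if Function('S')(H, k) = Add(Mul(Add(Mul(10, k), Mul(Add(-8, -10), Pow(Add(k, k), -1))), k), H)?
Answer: 21810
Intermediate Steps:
Function('S')(H, k) = Add(H, Mul(k, Add(Mul(-9, Pow(k, -1)), Mul(10, k)))) (Function('S')(H, k) = Add(Mul(Add(Mul(10, k), Mul(-18, Pow(Mul(2, k), -1))), k), H) = Add(Mul(Add(Mul(10, k), Mul(-18, Mul(Rational(1, 2), Pow(k, -1)))), k), H) = Add(Mul(Add(Mul(10, k), Mul(-9, Pow(k, -1))), k), H) = Add(Mul(Add(Mul(-9, Pow(k, -1)), Mul(10, k)), k), H) = Add(Mul(k, Add(Mul(-9, Pow(k, -1)), Mul(10, k))), H) = Add(H, Mul(k, Add(Mul(-9, Pow(k, -1)), Mul(10, k)))))
Mul(Function('S')(34, Add(7, 12)), Add(Mul(1, 2), 4)) = Mul(Add(-9, 34, Mul(10, Pow(Add(7, 12), 2))), Add(Mul(1, 2), 4)) = Mul(Add(-9, 34, Mul(10, Pow(19, 2))), Add(2, 4)) = Mul(Add(-9, 34, Mul(10, 361)), 6) = Mul(Add(-9, 34, 3610), 6) = Mul(3635, 6) = 21810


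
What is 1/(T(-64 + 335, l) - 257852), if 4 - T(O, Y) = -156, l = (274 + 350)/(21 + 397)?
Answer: -1/257692 ≈ -3.8806e-6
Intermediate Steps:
l = 312/209 (l = 624/418 = 624*(1/418) = 312/209 ≈ 1.4928)
T(O, Y) = 160 (T(O, Y) = 4 - 1*(-156) = 4 + 156 = 160)
1/(T(-64 + 335, l) - 257852) = 1/(160 - 257852) = 1/(-257692) = -1/257692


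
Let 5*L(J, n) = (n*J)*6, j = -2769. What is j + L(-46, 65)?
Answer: -6357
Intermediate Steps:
L(J, n) = 6*J*n/5 (L(J, n) = ((n*J)*6)/5 = ((J*n)*6)/5 = (6*J*n)/5 = 6*J*n/5)
j + L(-46, 65) = -2769 + (6/5)*(-46)*65 = -2769 - 3588 = -6357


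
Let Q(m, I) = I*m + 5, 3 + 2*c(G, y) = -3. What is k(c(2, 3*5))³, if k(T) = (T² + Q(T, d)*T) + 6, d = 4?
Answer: 46656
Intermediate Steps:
c(G, y) = -3 (c(G, y) = -3/2 + (½)*(-3) = -3/2 - 3/2 = -3)
Q(m, I) = 5 + I*m
k(T) = 6 + T² + T*(5 + 4*T) (k(T) = (T² + (5 + 4*T)*T) + 6 = (T² + T*(5 + 4*T)) + 6 = 6 + T² + T*(5 + 4*T))
k(c(2, 3*5))³ = (6 + 5*(-3) + 5*(-3)²)³ = (6 - 15 + 5*9)³ = (6 - 15 + 45)³ = 36³ = 46656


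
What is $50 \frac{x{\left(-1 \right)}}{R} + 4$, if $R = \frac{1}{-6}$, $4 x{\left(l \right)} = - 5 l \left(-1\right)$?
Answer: $379$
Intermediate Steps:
$x{\left(l \right)} = \frac{5 l}{4}$ ($x{\left(l \right)} = \frac{- 5 l \left(-1\right)}{4} = \frac{5 l}{4}$)
$R = - \frac{1}{6} \approx -0.16667$
$50 \frac{x{\left(-1 \right)}}{R} + 4 = 50 \frac{\frac{5}{4} \left(-1\right)}{- \frac{1}{6}} + 4 = 50 \left(\left(- \frac{5}{4}\right) \left(-6\right)\right) + 4 = 50 \cdot \frac{15}{2} + 4 = 375 + 4 = 379$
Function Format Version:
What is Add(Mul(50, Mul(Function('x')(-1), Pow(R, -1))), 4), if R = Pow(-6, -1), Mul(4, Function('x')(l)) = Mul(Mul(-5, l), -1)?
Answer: 379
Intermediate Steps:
Function('x')(l) = Mul(Rational(5, 4), l) (Function('x')(l) = Mul(Rational(1, 4), Mul(Mul(-5, l), -1)) = Mul(Rational(1, 4), Mul(5, l)) = Mul(Rational(5, 4), l))
R = Rational(-1, 6) ≈ -0.16667
Add(Mul(50, Mul(Function('x')(-1), Pow(R, -1))), 4) = Add(Mul(50, Mul(Mul(Rational(5, 4), -1), Pow(Rational(-1, 6), -1))), 4) = Add(Mul(50, Mul(Rational(-5, 4), -6)), 4) = Add(Mul(50, Rational(15, 2)), 4) = Add(375, 4) = 379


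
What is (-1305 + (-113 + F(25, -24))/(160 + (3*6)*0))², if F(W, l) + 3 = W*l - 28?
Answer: 686073249/400 ≈ 1.7152e+6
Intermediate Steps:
F(W, l) = -31 + W*l (F(W, l) = -3 + (W*l - 28) = -3 + (-28 + W*l) = -31 + W*l)
(-1305 + (-113 + F(25, -24))/(160 + (3*6)*0))² = (-1305 + (-113 + (-31 + 25*(-24)))/(160 + (3*6)*0))² = (-1305 + (-113 + (-31 - 600))/(160 + 18*0))² = (-1305 + (-113 - 631)/(160 + 0))² = (-1305 - 744/160)² = (-1305 - 744*1/160)² = (-1305 - 93/20)² = (-26193/20)² = 686073249/400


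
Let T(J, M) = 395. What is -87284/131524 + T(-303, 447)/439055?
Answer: -1913526232/2887313491 ≈ -0.66274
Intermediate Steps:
-87284/131524 + T(-303, 447)/439055 = -87284/131524 + 395/439055 = -87284*1/131524 + 395*(1/439055) = -21821/32881 + 79/87811 = -1913526232/2887313491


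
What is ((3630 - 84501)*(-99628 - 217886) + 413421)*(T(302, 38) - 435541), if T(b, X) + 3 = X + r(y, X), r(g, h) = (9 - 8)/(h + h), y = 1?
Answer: -849905043960362325/76 ≈ -1.1183e+16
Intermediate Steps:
r(g, h) = 1/(2*h)
T(b, X) = -3 + X + 1/(2*X) (T(b, X) = -3 + (X + 1/(2*X)) = -3 + X + 1/(2*X))
((3630 - 84501)*(-99628 - 217886) + 413421)*(T(302, 38) - 435541) = ((3630 - 84501)*(-99628 - 217886) + 413421)*((-3 + 38 + (1/2)/38) - 435541) = (-80871*(-317514) + 413421)*((-3 + 38 + (1/2)*(1/38)) - 435541) = (25677674694 + 413421)*((-3 + 38 + 1/76) - 435541) = 25678088115*(2661/76 - 435541) = 25678088115*(-33098455/76) = -849905043960362325/76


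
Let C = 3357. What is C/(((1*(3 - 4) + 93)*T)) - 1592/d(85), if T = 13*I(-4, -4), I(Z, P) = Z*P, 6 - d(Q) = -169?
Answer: -29877037/3348800 ≈ -8.9217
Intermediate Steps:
d(Q) = 175 (d(Q) = 6 - 1*(-169) = 6 + 169 = 175)
I(Z, P) = P*Z
T = 208 (T = 13*(-4*(-4)) = 13*16 = 208)
C/(((1*(3 - 4) + 93)*T)) - 1592/d(85) = 3357/(((1*(3 - 4) + 93)*208)) - 1592/175 = 3357/(((1*(-1) + 93)*208)) - 1592*1/175 = 3357/(((-1 + 93)*208)) - 1592/175 = 3357/((92*208)) - 1592/175 = 3357/19136 - 1592/175 = -29877037/3348800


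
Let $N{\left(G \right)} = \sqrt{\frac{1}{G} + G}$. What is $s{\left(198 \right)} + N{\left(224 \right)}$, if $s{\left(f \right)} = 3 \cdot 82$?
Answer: $246 + \frac{\sqrt{702478}}{56} \approx 260.97$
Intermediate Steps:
$s{\left(f \right)} = 246$
$N{\left(G \right)} = \sqrt{G + \frac{1}{G}}$
$s{\left(198 \right)} + N{\left(224 \right)} = 246 + \sqrt{224 + \frac{1}{224}} = 246 + \sqrt{\frac{50177}{224}} = 246 + \frac{\sqrt{702478}}{56}$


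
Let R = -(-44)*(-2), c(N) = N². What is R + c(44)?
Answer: 1848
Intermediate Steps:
R = -88 (R = -44*2 = -88)
R + c(44) = -88 + 44² = -88 + 1936 = 1848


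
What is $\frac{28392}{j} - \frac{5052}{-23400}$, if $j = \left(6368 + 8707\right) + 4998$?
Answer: $\frac{21271711}{13047450} \approx 1.6303$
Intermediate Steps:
$j = 20073$ ($j = 15075 + 4998 = 20073$)
$\frac{28392}{j} - \frac{5052}{-23400} = \frac{28392}{20073} - \frac{5052}{-23400} = 28392 \cdot \frac{1}{20073} - - \frac{421}{1950} = \frac{9464}{6691} + \frac{421}{1950} = \frac{21271711}{13047450}$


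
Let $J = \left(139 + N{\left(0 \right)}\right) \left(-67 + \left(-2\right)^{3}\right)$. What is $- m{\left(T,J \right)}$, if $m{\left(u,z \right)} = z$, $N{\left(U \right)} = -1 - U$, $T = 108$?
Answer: $10350$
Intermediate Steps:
$J = -10350$ ($J = \left(139 - 1\right) \left(-67 + \left(-2\right)^{3}\right) = \left(139 + \left(-1 + 0\right)\right) \left(-67 - 8\right) = \left(139 - 1\right) \left(-75\right) = 138 \left(-75\right) = -10350$)
$- m{\left(T,J \right)} = \left(-1\right) \left(-10350\right) = 10350$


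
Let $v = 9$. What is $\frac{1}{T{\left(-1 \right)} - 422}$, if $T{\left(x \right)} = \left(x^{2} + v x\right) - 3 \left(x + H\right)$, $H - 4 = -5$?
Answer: $- \frac{1}{424} \approx -0.0023585$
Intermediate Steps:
$H = -1$ ($H = 4 - 5 = -1$)
$T{\left(x \right)} = 3 + x^{2} + 6 x$ ($T{\left(x \right)} = \left(x^{2} + 9 x\right) - 3 \left(x - 1\right) = \left(x^{2} + 9 x\right) - 3 \left(-1 + x\right) = \left(x^{2} + 9 x\right) - \left(-3 + 3 x\right) = 3 + x^{2} + 6 x$)
$\frac{1}{T{\left(-1 \right)} - 422} = \frac{1}{\left(3 + \left(-1\right)^{2} + 6 \left(-1\right)\right) - 422} = \frac{1}{\left(3 + 1 - 6\right) - 422} = \frac{1}{-2 - 422} = \frac{1}{-424} = - \frac{1}{424}$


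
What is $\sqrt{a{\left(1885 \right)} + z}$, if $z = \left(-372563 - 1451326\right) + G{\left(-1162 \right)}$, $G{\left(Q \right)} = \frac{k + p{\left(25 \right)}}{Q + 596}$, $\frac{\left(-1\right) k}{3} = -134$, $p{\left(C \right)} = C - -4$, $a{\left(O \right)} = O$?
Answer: $\frac{3 i \sqrt{64854461930}}{566} \approx 1349.8 i$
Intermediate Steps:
$p{\left(C \right)} = 4 + C$ ($p{\left(C \right)} = C + 4 = 4 + C$)
$k = 402$ ($k = \left(-3\right) \left(-134\right) = 402$)
$G{\left(Q \right)} = \frac{431}{596 + Q}$ ($G{\left(Q \right)} = \frac{402 + \left(4 + 25\right)}{Q + 596} = \frac{402 + 29}{596 + Q} = \frac{431}{596 + Q}$)
$z = - \frac{1032321605}{566}$ ($z = \left(-372563 - 1451326\right) + \frac{431}{596 - 1162} = -1823889 + \frac{431}{-566} = -1823889 + 431 \left(- \frac{1}{566}\right) = -1823889 - \frac{431}{566} = - \frac{1032321605}{566} \approx -1.8239 \cdot 10^{6}$)
$\sqrt{a{\left(1885 \right)} + z} = \sqrt{1885 - \frac{1032321605}{566}} = \sqrt{- \frac{1031254695}{566}} = \frac{3 i \sqrt{64854461930}}{566}$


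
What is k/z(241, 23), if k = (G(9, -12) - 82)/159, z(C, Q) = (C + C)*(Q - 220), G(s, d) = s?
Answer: 73/15097686 ≈ 4.8352e-6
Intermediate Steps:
z(C, Q) = 2*C*(-220 + Q) (z(C, Q) = (2*C)*(-220 + Q) = 2*C*(-220 + Q))
k = -73/159 (k = (9 - 82)/159 = -73*1/159 = -73/159 ≈ -0.45912)
k/z(241, 23) = -73*1/(482*(-220 + 23))/159 = -73/(159*(2*241*(-197))) = -73/159/(-94954) = -73/159*(-1/94954) = 73/15097686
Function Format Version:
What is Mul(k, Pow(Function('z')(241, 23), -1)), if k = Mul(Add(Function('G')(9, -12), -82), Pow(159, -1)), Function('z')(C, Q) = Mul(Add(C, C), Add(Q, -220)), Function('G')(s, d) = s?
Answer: Rational(73, 15097686) ≈ 4.8352e-6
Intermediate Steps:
Function('z')(C, Q) = Mul(2, C, Add(-220, Q)) (Function('z')(C, Q) = Mul(Mul(2, C), Add(-220, Q)) = Mul(2, C, Add(-220, Q)))
k = Rational(-73, 159) (k = Mul(Add(9, -82), Pow(159, -1)) = Mul(-73, Rational(1, 159)) = Rational(-73, 159) ≈ -0.45912)
Mul(k, Pow(Function('z')(241, 23), -1)) = Mul(Rational(-73, 159), Pow(Mul(2, 241, Add(-220, 23)), -1)) = Mul(Rational(-73, 159), Pow(Mul(2, 241, -197), -1)) = Mul(Rational(-73, 159), Pow(-94954, -1)) = Mul(Rational(-73, 159), Rational(-1, 94954)) = Rational(73, 15097686)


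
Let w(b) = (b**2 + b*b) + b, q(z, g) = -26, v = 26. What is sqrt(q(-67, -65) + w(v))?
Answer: 26*sqrt(2) ≈ 36.770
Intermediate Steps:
w(b) = b + 2*b**2 (w(b) = (b**2 + b**2) + b = 2*b**2 + b = b + 2*b**2)
sqrt(q(-67, -65) + w(v)) = sqrt(-26 + 26*(1 + 2*26)) = sqrt(-26 + 26*(1 + 52)) = sqrt(-26 + 26*53) = sqrt(-26 + 1378) = sqrt(1352) = 26*sqrt(2)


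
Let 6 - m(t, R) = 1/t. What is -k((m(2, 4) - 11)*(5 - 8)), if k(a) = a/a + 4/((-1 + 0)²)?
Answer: -5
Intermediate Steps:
m(t, R) = 6 - 1/t
k(a) = 5 (k(a) = 1 + 4/((-1)²) = 1 + 4/1 = 1 + 4*1 = 1 + 4 = 5)
-k((m(2, 4) - 11)*(5 - 8)) = -1*5 = -5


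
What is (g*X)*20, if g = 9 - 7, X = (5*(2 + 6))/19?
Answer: 1600/19 ≈ 84.211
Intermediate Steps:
X = 40/19 (X = (5*8)*(1/19) = 40*(1/19) = 40/19 ≈ 2.1053)
g = 2
(g*X)*20 = (2*(40/19))*20 = (80/19)*20 = 1600/19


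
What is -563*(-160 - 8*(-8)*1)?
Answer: 54048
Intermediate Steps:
-563*(-160 - 8*(-8)*1) = -563*(-160 + 64*1) = -563*(-160 + 64) = -563*(-96) = 54048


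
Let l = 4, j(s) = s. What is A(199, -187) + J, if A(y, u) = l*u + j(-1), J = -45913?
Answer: -46662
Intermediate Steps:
A(y, u) = -1 + 4*u (A(y, u) = 4*u - 1 = -1 + 4*u)
A(199, -187) + J = (-1 + 4*(-187)) - 45913 = (-1 - 748) - 45913 = -749 - 45913 = -46662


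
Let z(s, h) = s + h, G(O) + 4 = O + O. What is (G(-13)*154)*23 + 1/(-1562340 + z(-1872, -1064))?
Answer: -166326227761/1565276 ≈ -1.0626e+5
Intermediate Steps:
G(O) = -4 + 2*O (G(O) = -4 + (O + O) = -4 + 2*O)
z(s, h) = h + s
(G(-13)*154)*23 + 1/(-1562340 + z(-1872, -1064)) = ((-4 + 2*(-13))*154)*23 + 1/(-1562340 + (-1064 - 1872)) = ((-4 - 26)*154)*23 + 1/(-1562340 - 2936) = -30*154*23 + 1/(-1565276) = -4620*23 - 1/1565276 = -106260 - 1/1565276 = -166326227761/1565276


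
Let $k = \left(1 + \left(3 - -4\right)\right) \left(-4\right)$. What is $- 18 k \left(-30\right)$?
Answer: $-17280$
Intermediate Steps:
$k = -32$ ($k = \left(1 + \left(3 + 4\right)\right) \left(-4\right) = \left(1 + 7\right) \left(-4\right) = 8 \left(-4\right) = -32$)
$- 18 k \left(-30\right) = \left(-18\right) \left(-32\right) \left(-30\right) = 576 \left(-30\right) = -17280$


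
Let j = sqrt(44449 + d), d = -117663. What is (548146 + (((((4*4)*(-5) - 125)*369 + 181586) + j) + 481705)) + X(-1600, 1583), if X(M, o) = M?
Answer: 1134192 + I*sqrt(73214) ≈ 1.1342e+6 + 270.58*I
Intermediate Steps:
j = I*sqrt(73214) (j = sqrt(44449 - 117663) = sqrt(-73214) = I*sqrt(73214) ≈ 270.58*I)
(548146 + (((((4*4)*(-5) - 125)*369 + 181586) + j) + 481705)) + X(-1600, 1583) = (548146 + (((((4*4)*(-5) - 125)*369 + 181586) + I*sqrt(73214)) + 481705)) - 1600 = (548146 + ((((16*(-5) - 125)*369 + 181586) + I*sqrt(73214)) + 481705)) - 1600 = (548146 + ((((-80 - 125)*369 + 181586) + I*sqrt(73214)) + 481705)) - 1600 = (548146 + (((-205*369 + 181586) + I*sqrt(73214)) + 481705)) - 1600 = (548146 + (((-75645 + 181586) + I*sqrt(73214)) + 481705)) - 1600 = (548146 + ((105941 + I*sqrt(73214)) + 481705)) - 1600 = (548146 + (587646 + I*sqrt(73214))) - 1600 = (1135792 + I*sqrt(73214)) - 1600 = 1134192 + I*sqrt(73214)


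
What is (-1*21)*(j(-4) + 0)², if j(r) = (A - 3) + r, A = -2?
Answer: -1701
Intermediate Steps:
j(r) = -5 + r (j(r) = (-2 - 3) + r = -5 + r)
(-1*21)*(j(-4) + 0)² = (-1*21)*((-5 - 4) + 0)² = -21*(-9 + 0)² = -21*(-9)² = -21*81 = -1701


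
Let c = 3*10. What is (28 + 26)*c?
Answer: 1620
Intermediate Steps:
c = 30
(28 + 26)*c = (28 + 26)*30 = 54*30 = 1620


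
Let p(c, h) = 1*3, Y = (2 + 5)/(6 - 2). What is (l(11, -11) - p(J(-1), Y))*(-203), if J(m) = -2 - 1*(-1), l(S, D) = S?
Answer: -1624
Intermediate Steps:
J(m) = -1 (J(m) = -2 + 1 = -1)
Y = 7/4 ≈ 1.7500
p(c, h) = 3
(l(11, -11) - p(J(-1), Y))*(-203) = (11 - 1*3)*(-203) = (11 - 3)*(-203) = 8*(-203) = -1624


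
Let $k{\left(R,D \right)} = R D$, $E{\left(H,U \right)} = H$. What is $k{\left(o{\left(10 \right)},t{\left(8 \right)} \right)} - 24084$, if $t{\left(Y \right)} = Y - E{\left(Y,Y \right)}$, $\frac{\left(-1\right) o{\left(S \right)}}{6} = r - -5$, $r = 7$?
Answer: $-24084$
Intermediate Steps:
$o{\left(S \right)} = -72$ ($o{\left(S \right)} = - 6 \left(7 - -5\right) = - 6 \left(7 + 5\right) = \left(-6\right) 12 = -72$)
$t{\left(Y \right)} = 0$ ($t{\left(Y \right)} = Y - Y = 0$)
$k{\left(R,D \right)} = D R$
$k{\left(o{\left(10 \right)},t{\left(8 \right)} \right)} - 24084 = 0 \left(-72\right) - 24084 = 0 - 24084 = -24084$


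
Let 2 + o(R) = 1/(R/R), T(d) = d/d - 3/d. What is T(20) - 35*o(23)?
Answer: 717/20 ≈ 35.850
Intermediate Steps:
T(d) = 1 - 3/d
o(R) = -1 (o(R) = -2 + 1/(R/R) = -2 + 1/1 = -2 + 1 = -1)
T(20) - 35*o(23) = (-3 + 20)/20 - 35*(-1) = (1/20)*17 + 35 = 17/20 + 35 = 717/20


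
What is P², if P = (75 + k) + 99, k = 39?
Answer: 45369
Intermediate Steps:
P = 213 (P = (75 + 39) + 99 = 114 + 99 = 213)
P² = 213² = 45369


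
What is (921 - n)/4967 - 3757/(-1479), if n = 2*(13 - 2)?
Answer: 1175920/432129 ≈ 2.7212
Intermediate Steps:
n = 22 (n = 2*11 = 22)
(921 - n)/4967 - 3757/(-1479) = (921 - 1*22)/4967 - 3757/(-1479) = (921 - 22)*(1/4967) - 3757*(-1/1479) = 899*(1/4967) + 221/87 = 899/4967 + 221/87 = 1175920/432129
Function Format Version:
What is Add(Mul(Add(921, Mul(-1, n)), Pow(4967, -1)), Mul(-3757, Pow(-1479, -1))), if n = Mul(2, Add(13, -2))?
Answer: Rational(1175920, 432129) ≈ 2.7212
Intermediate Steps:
n = 22 (n = Mul(2, 11) = 22)
Add(Mul(Add(921, Mul(-1, n)), Pow(4967, -1)), Mul(-3757, Pow(-1479, -1))) = Add(Mul(Add(921, Mul(-1, 22)), Pow(4967, -1)), Mul(-3757, Pow(-1479, -1))) = Add(Mul(Add(921, -22), Rational(1, 4967)), Mul(-3757, Rational(-1, 1479))) = Add(Mul(899, Rational(1, 4967)), Rational(221, 87)) = Add(Rational(899, 4967), Rational(221, 87)) = Rational(1175920, 432129)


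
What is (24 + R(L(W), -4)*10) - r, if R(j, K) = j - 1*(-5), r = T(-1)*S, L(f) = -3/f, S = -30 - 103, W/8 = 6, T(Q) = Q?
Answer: -477/8 ≈ -59.625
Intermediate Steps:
W = 48 (W = 8*6 = 48)
S = -133
r = 133 (r = -1*(-133) = 133)
R(j, K) = 5 + j (R(j, K) = j + 5 = 5 + j)
(24 + R(L(W), -4)*10) - r = (24 + (5 - 3/48)*10) - 1*133 = (24 + (5 - 3*1/48)*10) - 133 = (24 + (5 - 1/16)*10) - 133 = (24 + (79/16)*10) - 133 = (24 + 395/8) - 133 = 587/8 - 133 = -477/8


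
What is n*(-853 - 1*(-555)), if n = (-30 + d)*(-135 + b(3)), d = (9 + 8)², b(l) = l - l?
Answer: 10419570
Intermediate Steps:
b(l) = 0
d = 289 (d = 17² = 289)
n = -34965 (n = (-30 + 289)*(-135 + 0) = 259*(-135) = -34965)
n*(-853 - 1*(-555)) = -34965*(-853 - 1*(-555)) = -34965*(-853 + 555) = -34965*(-298) = 10419570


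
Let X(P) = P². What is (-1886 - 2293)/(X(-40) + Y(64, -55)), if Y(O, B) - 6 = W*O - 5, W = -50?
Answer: 1393/533 ≈ 2.6135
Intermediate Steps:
Y(O, B) = 1 - 50*O (Y(O, B) = 6 + (-50*O - 5) = 6 + (-5 - 50*O) = 1 - 50*O)
(-1886 - 2293)/(X(-40) + Y(64, -55)) = (-1886 - 2293)/((-40)² + (1 - 50*64)) = -4179/(1600 + (1 - 3200)) = -4179/(1600 - 3199) = -4179/(-1599) = -4179*(-1/1599) = 1393/533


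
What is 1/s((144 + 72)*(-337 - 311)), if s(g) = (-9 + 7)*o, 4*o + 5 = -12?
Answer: 2/17 ≈ 0.11765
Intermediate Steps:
o = -17/4 (o = -5/4 + (¼)*(-12) = -5/4 - 3 = -17/4 ≈ -4.2500)
s(g) = 17/2 (s(g) = (-9 + 7)*(-17/4) = -2*(-17/4) = 17/2)
1/s((144 + 72)*(-337 - 311)) = 1/(17/2) = 2/17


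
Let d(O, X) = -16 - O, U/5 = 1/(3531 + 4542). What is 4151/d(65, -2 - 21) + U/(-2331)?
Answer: -964372778/18818163 ≈ -51.247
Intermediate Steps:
U = 5/8073 (U = 5/(3531 + 4542) = 5/8073 ≈ 0.00061935)
4151/d(65, -2 - 21) + U/(-2331) = 4151/(-16 - 1*65) + (5/8073)/(-2331) = 4151/(-16 - 65) + (5/8073)*(-1/2331) = 4151/(-81) - 5/18818163 = 4151*(-1/81) - 5/18818163 = -4151/81 - 5/18818163 = -964372778/18818163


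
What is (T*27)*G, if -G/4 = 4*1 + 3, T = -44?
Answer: 33264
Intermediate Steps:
G = -28 (G = -4*(4*1 + 3) = -4*(4 + 3) = -4*7 = -28)
(T*27)*G = -44*27*(-28) = -1188*(-28) = 33264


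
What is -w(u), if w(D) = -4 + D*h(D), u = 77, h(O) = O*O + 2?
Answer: -456683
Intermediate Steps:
h(O) = 2 + O**2 (h(O) = O**2 + 2 = 2 + O**2)
w(D) = -4 + D*(2 + D**2)
-w(u) = -(-4 + 77*(2 + 77**2)) = -(-4 + 77*(2 + 5929)) = -(-4 + 77*5931) = -(-4 + 456687) = -1*456683 = -456683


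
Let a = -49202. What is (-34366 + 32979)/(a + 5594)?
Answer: 1387/43608 ≈ 0.031806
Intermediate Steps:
(-34366 + 32979)/(a + 5594) = (-34366 + 32979)/(-49202 + 5594) = -1387/(-43608) = -1387*(-1/43608) = 1387/43608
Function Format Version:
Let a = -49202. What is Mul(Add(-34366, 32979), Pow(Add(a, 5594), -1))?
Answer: Rational(1387, 43608) ≈ 0.031806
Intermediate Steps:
Mul(Add(-34366, 32979), Pow(Add(a, 5594), -1)) = Mul(Add(-34366, 32979), Pow(Add(-49202, 5594), -1)) = Mul(-1387, Pow(-43608, -1)) = Mul(-1387, Rational(-1, 43608)) = Rational(1387, 43608)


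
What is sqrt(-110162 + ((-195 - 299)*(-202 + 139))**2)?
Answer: sqrt(968468722) ≈ 31120.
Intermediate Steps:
sqrt(-110162 + ((-195 - 299)*(-202 + 139))**2) = sqrt(-110162 + (-494*(-63))**2) = sqrt(-110162 + 31122**2) = sqrt(-110162 + 968578884) = sqrt(968468722)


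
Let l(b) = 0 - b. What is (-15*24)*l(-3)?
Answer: -1080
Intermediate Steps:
l(b) = -b
(-15*24)*l(-3) = (-15*24)*(-1*(-3)) = -360*3 = -1080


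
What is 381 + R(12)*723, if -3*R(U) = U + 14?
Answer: -5885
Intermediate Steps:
R(U) = -14/3 - U/3 (R(U) = -(U + 14)/3 = -(14 + U)/3 = -14/3 - U/3)
381 + R(12)*723 = 381 + (-14/3 - 1/3*12)*723 = 381 + (-14/3 - 4)*723 = 381 - 26/3*723 = 381 - 6266 = -5885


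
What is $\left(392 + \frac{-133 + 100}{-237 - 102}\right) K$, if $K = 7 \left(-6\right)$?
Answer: $- \frac{1860894}{113} \approx -16468.0$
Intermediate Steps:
$K = -42$
$\left(392 + \frac{-133 + 100}{-237 - 102}\right) K = \left(392 + \frac{-133 + 100}{-237 - 102}\right) \left(-42\right) = \left(392 - \frac{33}{-339}\right) \left(-42\right) = \left(392 - - \frac{11}{113}\right) \left(-42\right) = \left(392 + \frac{11}{113}\right) \left(-42\right) = \frac{44307}{113} \left(-42\right) = - \frac{1860894}{113}$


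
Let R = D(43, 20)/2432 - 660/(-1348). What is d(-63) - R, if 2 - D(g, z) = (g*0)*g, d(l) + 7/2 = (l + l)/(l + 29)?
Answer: -1982337/6966464 ≈ -0.28455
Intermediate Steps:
d(l) = -7/2 + 2*l/(29 + l) (d(l) = -7/2 + (l + l)/(l + 29) = -7/2 + (2*l)/(29 + l) = -7/2 + 2*l/(29 + l))
D(g, z) = 2 (D(g, z) = 2 - g*0*g = 2 - 0*g = 2 - 1*0 = 2 + 0 = 2)
R = 200977/409792 (R = 2/2432 - 660/(-1348) = 2*(1/2432) - 660*(-1/1348) = 1/1216 + 165/337 = 200977/409792 ≈ 0.49044)
d(-63) - R = (-203 - 3*(-63))/(2*(29 - 63)) - 1*200977/409792 = (1/2)*(-203 + 189)/(-34) - 200977/409792 = (1/2)*(-1/34)*(-14) - 200977/409792 = 7/34 - 200977/409792 = -1982337/6966464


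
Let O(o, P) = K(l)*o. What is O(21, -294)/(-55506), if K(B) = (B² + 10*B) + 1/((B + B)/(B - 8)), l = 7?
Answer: -1665/37004 ≈ -0.044995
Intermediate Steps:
K(B) = B² + 10*B + (-8 + B)/(2*B) (K(B) = (B² + 10*B) + 1/((2*B)/(-8 + B)) = (B² + 10*B) + 1/(2*B/(-8 + B)) = (B² + 10*B) + (-8 + B)/(2*B) = B² + 10*B + (-8 + B)/(2*B))
O(o, P) = 1665*o/14 (O(o, P) = (½ + 7² - 4/7 + 10*7)*o = (½ + 49 - 4*⅐ + 70)*o = (½ + 49 - 4/7 + 70)*o = 1665*o/14)
O(21, -294)/(-55506) = ((1665/14)*21)/(-55506) = (4995/2)*(-1/55506) = -1665/37004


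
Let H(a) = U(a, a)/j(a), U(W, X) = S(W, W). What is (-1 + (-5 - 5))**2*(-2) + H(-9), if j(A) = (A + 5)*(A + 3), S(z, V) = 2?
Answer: -2903/12 ≈ -241.92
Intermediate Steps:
j(A) = (3 + A)*(5 + A) (j(A) = (5 + A)*(3 + A) = (3 + A)*(5 + A))
U(W, X) = 2
H(a) = 2/(15 + a**2 + 8*a)
(-1 + (-5 - 5))**2*(-2) + H(-9) = (-1 + (-5 - 5))**2*(-2) + 2/(15 + (-9)**2 + 8*(-9)) = (-1 - 10)**2*(-2) + 2/(15 + 81 - 72) = (-11)**2*(-2) + 2/24 = 121*(-2) + 2*(1/24) = -242 + 1/12 = -2903/12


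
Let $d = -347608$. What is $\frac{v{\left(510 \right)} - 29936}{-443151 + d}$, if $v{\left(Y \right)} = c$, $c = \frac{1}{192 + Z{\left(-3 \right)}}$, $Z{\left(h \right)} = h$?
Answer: $\frac{5657903}{149453451} \approx 0.037857$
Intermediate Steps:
$c = \frac{1}{189}$ ($c = \frac{1}{192 - 3} = \frac{1}{189} \approx 0.005291$)
$v{\left(Y \right)} = \frac{1}{189}$
$\frac{v{\left(510 \right)} - 29936}{-443151 + d} = \frac{\frac{1}{189} - 29936}{-443151 - 347608} = - \frac{5657903}{189 \left(-790759\right)} = \left(- \frac{5657903}{189}\right) \left(- \frac{1}{790759}\right) = \frac{5657903}{149453451}$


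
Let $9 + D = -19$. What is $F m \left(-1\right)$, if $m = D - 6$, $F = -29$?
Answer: $-986$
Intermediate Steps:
$D = -28$ ($D = -9 - 19 = -28$)
$m = -34$ ($m = -28 - 6 = -34$)
$F m \left(-1\right) = \left(-29\right) \left(-34\right) \left(-1\right) = 986 \left(-1\right) = -986$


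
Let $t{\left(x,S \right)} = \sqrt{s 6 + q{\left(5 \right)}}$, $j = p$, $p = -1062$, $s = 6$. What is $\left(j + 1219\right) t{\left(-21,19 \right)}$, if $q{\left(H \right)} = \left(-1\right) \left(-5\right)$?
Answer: $157 \sqrt{41} \approx 1005.3$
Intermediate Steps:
$q{\left(H \right)} = 5$
$j = -1062$
$t{\left(x,S \right)} = \sqrt{41}$ ($t{\left(x,S \right)} = \sqrt{6 \cdot 6 + 5} = \sqrt{36 + 5} = \sqrt{41}$)
$\left(j + 1219\right) t{\left(-21,19 \right)} = \left(-1062 + 1219\right) \sqrt{41} = 157 \sqrt{41}$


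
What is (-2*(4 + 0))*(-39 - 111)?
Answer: 1200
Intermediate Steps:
(-2*(4 + 0))*(-39 - 111) = -2*4*(-150) = -8*(-150) = 1200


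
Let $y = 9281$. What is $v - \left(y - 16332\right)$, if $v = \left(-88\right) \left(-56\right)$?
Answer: $11979$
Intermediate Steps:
$v = 4928$
$v - \left(y - 16332\right) = 4928 - \left(9281 - 16332\right) = 4928 - -7051 = 4928 + 7051 = 11979$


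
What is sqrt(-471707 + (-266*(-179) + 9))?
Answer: 2*I*sqrt(106021) ≈ 651.22*I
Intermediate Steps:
sqrt(-471707 + (-266*(-179) + 9)) = sqrt(-471707 + (47614 + 9)) = sqrt(-471707 + 47623) = sqrt(-424084) = 2*I*sqrt(106021)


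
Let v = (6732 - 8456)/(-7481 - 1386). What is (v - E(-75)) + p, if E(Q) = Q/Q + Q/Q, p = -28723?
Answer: -254702851/8867 ≈ -28725.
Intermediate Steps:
E(Q) = 2 (E(Q) = 1 + 1 = 2)
v = 1724/8867 (v = -1724/(-8867) = -1724*(-1/8867) = 1724/8867 ≈ 0.19443)
(v - E(-75)) + p = (1724/8867 - 1*2) - 28723 = (1724/8867 - 2) - 28723 = -16010/8867 - 28723 = -254702851/8867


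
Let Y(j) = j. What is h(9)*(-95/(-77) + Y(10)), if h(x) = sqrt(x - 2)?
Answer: 865*sqrt(7)/77 ≈ 29.722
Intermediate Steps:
h(x) = sqrt(-2 + x)
h(9)*(-95/(-77) + Y(10)) = sqrt(-2 + 9)*(-95/(-77) + 10) = sqrt(7)*(-95*(-1/77) + 10) = sqrt(7)*(95/77 + 10) = sqrt(7)*(865/77) = 865*sqrt(7)/77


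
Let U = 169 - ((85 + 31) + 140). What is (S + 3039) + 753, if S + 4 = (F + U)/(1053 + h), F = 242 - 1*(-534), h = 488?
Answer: 5837997/1541 ≈ 3788.4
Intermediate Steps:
F = 776 (F = 242 + 534 = 776)
U = -87 (U = 169 - (116 + 140) = 169 - 1*256 = 169 - 256 = -87)
S = -5475/1541 (S = -4 + (776 - 87)/(1053 + 488) = -4 + 689/1541 = -5475/1541 ≈ -3.5529)
(S + 3039) + 753 = (-5475/1541 + 3039) + 753 = 4677624/1541 + 753 = 5837997/1541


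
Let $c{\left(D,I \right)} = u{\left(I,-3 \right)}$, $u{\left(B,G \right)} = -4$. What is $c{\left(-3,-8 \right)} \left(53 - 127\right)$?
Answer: $296$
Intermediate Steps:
$c{\left(D,I \right)} = -4$
$c{\left(-3,-8 \right)} \left(53 - 127\right) = - 4 \left(53 - 127\right) = \left(-4\right) \left(-74\right) = 296$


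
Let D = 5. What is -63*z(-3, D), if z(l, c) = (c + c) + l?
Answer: -441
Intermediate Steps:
z(l, c) = l + 2*c (z(l, c) = 2*c + l = l + 2*c)
-63*z(-3, D) = -63*(-3 + 2*5) = -63*(-3 + 10) = -63*7 = -7*63 = -441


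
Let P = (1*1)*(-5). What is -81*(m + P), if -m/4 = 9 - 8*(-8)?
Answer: 24057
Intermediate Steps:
P = -5 (P = 1*(-5) = -5)
m = -292 (m = -4*(9 - 8*(-8)) = -4*(9 + 64) = -4*73 = -292)
-81*(m + P) = -81*(-292 - 5) = -81*(-297) = 24057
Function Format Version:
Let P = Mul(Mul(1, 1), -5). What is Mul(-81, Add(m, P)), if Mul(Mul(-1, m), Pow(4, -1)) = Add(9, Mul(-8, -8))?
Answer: 24057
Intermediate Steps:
P = -5 (P = Mul(1, -5) = -5)
m = -292 (m = Mul(-4, Add(9, Mul(-8, -8))) = Mul(-4, Add(9, 64)) = Mul(-4, 73) = -292)
Mul(-81, Add(m, P)) = Mul(-81, Add(-292, -5)) = Mul(-81, -297) = 24057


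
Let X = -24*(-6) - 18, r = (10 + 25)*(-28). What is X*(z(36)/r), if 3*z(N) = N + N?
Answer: -108/35 ≈ -3.0857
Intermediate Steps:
z(N) = 2*N/3 (z(N) = (N + N)/3 = (2*N)/3 = 2*N/3)
r = -980 (r = 35*(-28) = -980)
X = 126 (X = 144 - 18 = 126)
X*(z(36)/r) = 126*(((2/3)*36)/(-980)) = 126*(24*(-1/980)) = 126*(-6/245) = -108/35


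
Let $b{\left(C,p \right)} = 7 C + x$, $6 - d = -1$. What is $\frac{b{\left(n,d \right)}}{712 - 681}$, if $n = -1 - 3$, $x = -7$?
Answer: $- \frac{35}{31} \approx -1.129$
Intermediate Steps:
$d = 7$ ($d = 6 - -1 = 6 + 1 = 7$)
$n = -4$ ($n = -1 - 3 = -4$)
$b{\left(C,p \right)} = -7 + 7 C$ ($b{\left(C,p \right)} = 7 C - 7 = -7 + 7 C$)
$\frac{b{\left(n,d \right)}}{712 - 681} = \frac{-7 + 7 \left(-4\right)}{712 - 681} = \frac{-7 - 28}{31} = \frac{1}{31} \left(-35\right) = - \frac{35}{31}$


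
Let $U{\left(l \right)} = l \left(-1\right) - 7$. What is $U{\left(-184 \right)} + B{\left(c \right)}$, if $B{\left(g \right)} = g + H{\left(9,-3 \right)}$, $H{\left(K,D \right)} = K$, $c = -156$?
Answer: $30$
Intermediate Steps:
$B{\left(g \right)} = 9 + g$ ($B{\left(g \right)} = g + 9 = 9 + g$)
$U{\left(l \right)} = -7 - l$ ($U{\left(l \right)} = - l - 7 = -7 - l$)
$U{\left(-184 \right)} + B{\left(c \right)} = \left(-7 - -184\right) + \left(9 - 156\right) = \left(-7 + 184\right) - 147 = 177 - 147 = 30$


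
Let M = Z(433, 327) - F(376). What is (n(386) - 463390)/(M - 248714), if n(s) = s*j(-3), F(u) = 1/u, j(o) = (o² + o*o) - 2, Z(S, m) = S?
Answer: 171912464/93353657 ≈ 1.8415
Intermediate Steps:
j(o) = -2 + 2*o² (j(o) = (o² + o²) - 2 = 2*o² - 2 = -2 + 2*o²)
M = 162807/376 (M = 433 - 1/376 = 162807/376 ≈ 433.00)
n(s) = 16*s (n(s) = s*(-2 + 2*(-3)²) = s*(-2 + 2*9) = s*(-2 + 18) = s*16 = 16*s)
(n(386) - 463390)/(M - 248714) = (16*386 - 463390)/(162807/376 - 248714) = (6176 - 463390)/(-93353657/376) = -457214*(-376/93353657) = 171912464/93353657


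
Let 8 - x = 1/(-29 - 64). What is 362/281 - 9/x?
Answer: 34493/209345 ≈ 0.16477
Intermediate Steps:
x = 745/93 (x = 8 - 1/(-29 - 64) = 8 - 1/(-93) = 8 - 1*(-1/93) = 8 + 1/93 = 745/93 ≈ 8.0108)
362/281 - 9/x = 362/281 - 9/745/93 = 362*(1/281) - 9*93/745 = 362/281 - 837/745 = 34493/209345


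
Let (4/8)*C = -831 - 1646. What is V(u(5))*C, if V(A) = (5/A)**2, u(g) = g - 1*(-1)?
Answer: -61925/18 ≈ -3440.3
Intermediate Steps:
u(g) = 1 + g (u(g) = g + 1 = 1 + g)
V(A) = 25/A**2
C = -4954 (C = 2*(-831 - 1646) = 2*(-2477) = -4954)
V(u(5))*C = (25/(1 + 5)**2)*(-4954) = (25/6**2)*(-4954) = (25*(1/36))*(-4954) = (25/36)*(-4954) = -61925/18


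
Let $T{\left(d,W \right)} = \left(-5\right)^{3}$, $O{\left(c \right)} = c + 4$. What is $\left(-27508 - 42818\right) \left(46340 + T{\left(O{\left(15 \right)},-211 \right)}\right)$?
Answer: $-3250116090$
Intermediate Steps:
$O{\left(c \right)} = 4 + c$
$T{\left(d,W \right)} = -125$
$\left(-27508 - 42818\right) \left(46340 + T{\left(O{\left(15 \right)},-211 \right)}\right) = \left(-27508 - 42818\right) \left(46340 - 125\right) = \left(-70326\right) 46215 = -3250116090$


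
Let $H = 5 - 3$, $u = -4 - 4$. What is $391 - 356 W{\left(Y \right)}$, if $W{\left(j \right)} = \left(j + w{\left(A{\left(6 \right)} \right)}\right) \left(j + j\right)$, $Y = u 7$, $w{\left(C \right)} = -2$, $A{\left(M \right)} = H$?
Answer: $-2312185$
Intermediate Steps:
$u = -8$ ($u = -4 - 4 = -8$)
$H = 2$
$A{\left(M \right)} = 2$
$Y = -56$ ($Y = \left(-8\right) 7 = -56$)
$W{\left(j \right)} = 2 j \left(-2 + j\right)$ ($W{\left(j \right)} = \left(j - 2\right) \left(j + j\right) = \left(-2 + j\right) 2 j = 2 j \left(-2 + j\right)$)
$391 - 356 W{\left(Y \right)} = 391 - 356 \cdot 2 \left(-56\right) \left(-2 - 56\right) = 391 - 356 \cdot 2 \left(-56\right) \left(-58\right) = 391 - 2312576 = -2312185$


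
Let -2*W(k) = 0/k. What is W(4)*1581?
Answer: 0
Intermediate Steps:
W(k) = 0 (W(k) = -0/k = -1/2*0 = 0)
W(4)*1581 = 0*1581 = 0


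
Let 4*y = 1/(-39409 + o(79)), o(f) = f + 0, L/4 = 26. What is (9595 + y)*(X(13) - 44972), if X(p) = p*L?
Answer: -1097395885073/2622 ≈ -4.1853e+8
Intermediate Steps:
L = 104 (L = 4*26 = 104)
o(f) = f
X(p) = 104*p (X(p) = p*104 = 104*p)
y = -1/157320 (y = 1/(4*(-39409 + 79)) = (¼)/(-39330) = (¼)*(-1/39330) = -1/157320 ≈ -6.3565e-6)
(9595 + y)*(X(13) - 44972) = (9595 - 1/157320)*(104*13 - 44972) = 1509485399*(1352 - 44972)/157320 = (1509485399/157320)*(-43620) = -1097395885073/2622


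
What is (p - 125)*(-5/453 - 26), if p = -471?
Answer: 7022668/453 ≈ 15503.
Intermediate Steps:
(p - 125)*(-5/453 - 26) = (-471 - 125)*(-5/453 - 26) = -596*(-5*1/453 - 26) = -596*(-5/453 - 26) = -596*(-11783/453) = 7022668/453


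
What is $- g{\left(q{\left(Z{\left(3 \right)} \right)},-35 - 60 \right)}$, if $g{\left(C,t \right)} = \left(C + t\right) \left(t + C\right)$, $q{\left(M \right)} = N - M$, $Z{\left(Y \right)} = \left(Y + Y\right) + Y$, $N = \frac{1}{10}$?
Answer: $- \frac{1079521}{100} \approx -10795.0$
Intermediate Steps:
$N = \frac{1}{10} \approx 0.1$
$Z{\left(Y \right)} = 3 Y$ ($Z{\left(Y \right)} = 2 Y + Y = 3 Y$)
$q{\left(M \right)} = \frac{1}{10} - M$
$g{\left(C,t \right)} = \left(C + t\right)^{2}$ ($g{\left(C,t \right)} = \left(C + t\right) \left(C + t\right) = \left(C + t\right)^{2}$)
$- g{\left(q{\left(Z{\left(3 \right)} \right)},-35 - 60 \right)} = - \left(\left(\frac{1}{10} - 3 \cdot 3\right) - 95\right)^{2} = - \left(\left(\frac{1}{10} - 9\right) - 95\right)^{2} = - \left(- \frac{89}{10} - 95\right)^{2} = - \left(- \frac{1039}{10}\right)^{2} = \left(-1\right) \frac{1079521}{100} = - \frac{1079521}{100}$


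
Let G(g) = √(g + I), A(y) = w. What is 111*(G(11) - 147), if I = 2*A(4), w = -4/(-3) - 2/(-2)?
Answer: -16317 + 37*√141 ≈ -15878.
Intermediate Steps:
w = 7/3 (w = -4*(-⅓) - 2*(-½) = 4/3 + 1 = 7/3 ≈ 2.3333)
A(y) = 7/3
I = 14/3 (I = 2*(7/3) = 14/3 ≈ 4.6667)
G(g) = √(14/3 + g) (G(g) = √(g + 14/3) = √(14/3 + g))
111*(G(11) - 147) = 111*(√(42 + 9*11)/3 - 147) = 111*(√(42 + 99)/3 - 147) = 111*(√141/3 - 147) = 111*(-147 + √141/3) = -16317 + 37*√141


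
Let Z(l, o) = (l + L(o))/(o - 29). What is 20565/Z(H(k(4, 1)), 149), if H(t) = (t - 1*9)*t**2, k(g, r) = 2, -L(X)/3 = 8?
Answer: -616950/13 ≈ -47458.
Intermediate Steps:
L(X) = -24 (L(X) = -3*8 = -24)
H(t) = t**2*(-9 + t) (H(t) = (t - 9)*t**2 = (-9 + t)*t**2 = t**2*(-9 + t))
Z(l, o) = (-24 + l)/(-29 + o) (Z(l, o) = (l - 24)/(o - 29) = (-24 + l)/(-29 + o))
20565/Z(H(k(4, 1)), 149) = 20565/(((-24 + 2**2*(-9 + 2))/(-29 + 149))) = 20565/(((-24 + 4*(-7))/120)) = 20565/(((-24 - 28)/120)) = 20565/(((1/120)*(-52))) = 20565/(-13/30) = 20565*(-30/13) = -616950/13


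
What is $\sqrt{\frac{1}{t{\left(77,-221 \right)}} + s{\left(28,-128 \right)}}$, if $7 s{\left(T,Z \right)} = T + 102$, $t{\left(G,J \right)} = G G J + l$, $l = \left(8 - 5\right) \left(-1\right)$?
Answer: $\frac{\sqrt{390598723694438}}{4586092} \approx 4.3095$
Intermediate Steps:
$l = -3$ ($l = 3 \left(-1\right) = -3$)
$t{\left(G,J \right)} = -3 + J G^{2}$ ($t{\left(G,J \right)} = G G J - 3 = G^{2} J - 3 = J G^{2} - 3 = -3 + J G^{2}$)
$s{\left(T,Z \right)} = \frac{102}{7} + \frac{T}{7}$ ($s{\left(T,Z \right)} = \frac{T + 102}{7} = \frac{102 + T}{7} = \frac{102}{7} + \frac{T}{7}$)
$\sqrt{\frac{1}{t{\left(77,-221 \right)}} + s{\left(28,-128 \right)}} = \sqrt{\frac{1}{-3 - 221 \cdot 77^{2}} + \left(\frac{102}{7} + \frac{1}{7} \cdot 28\right)} = \sqrt{\frac{1}{-3 - 1310309} + \left(\frac{102}{7} + 4\right)} = \sqrt{\frac{1}{-3 - 1310309} + \frac{130}{7}} = \sqrt{\frac{1}{-1310312} + \frac{130}{7}} = \sqrt{- \frac{1}{1310312} + \frac{130}{7}} = \sqrt{\frac{170340553}{9172184}} = \frac{\sqrt{390598723694438}}{4586092}$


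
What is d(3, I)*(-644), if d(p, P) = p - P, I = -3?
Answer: -3864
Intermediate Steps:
d(3, I)*(-644) = (3 - 1*(-3))*(-644) = (3 + 3)*(-644) = 6*(-644) = -3864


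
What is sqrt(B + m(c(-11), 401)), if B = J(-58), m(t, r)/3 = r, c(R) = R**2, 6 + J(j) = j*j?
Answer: sqrt(4561) ≈ 67.535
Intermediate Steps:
J(j) = -6 + j**2 (J(j) = -6 + j*j = -6 + j**2)
m(t, r) = 3*r
B = 3358 (B = -6 + (-58)**2 = -6 + 3364 = 3358)
sqrt(B + m(c(-11), 401)) = sqrt(3358 + 3*401) = sqrt(3358 + 1203) = sqrt(4561)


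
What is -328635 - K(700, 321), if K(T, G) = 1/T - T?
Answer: -229554501/700 ≈ -3.2794e+5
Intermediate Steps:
-328635 - K(700, 321) = -328635 - (1/700 - 1*700) = -328635 - (1/700 - 700) = -328635 - 1*(-489999/700) = -328635 + 489999/700 = -229554501/700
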